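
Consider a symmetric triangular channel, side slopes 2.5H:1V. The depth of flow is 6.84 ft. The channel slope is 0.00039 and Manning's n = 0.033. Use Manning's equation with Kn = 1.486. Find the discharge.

Q = 225 ft³/s

For a triangular section with side slope z = 2.5: A = zy² = 2.5×6.84² = 117 ft²; P = 2y√(1+z²) = 2×6.84×2.693 = 36.83 ft.
Hydraulic radius R = A/P = 117/36.83 = 3.175 ft.
Manning's equation: Q = (1.486/n) A R^(2/3) S^(1/2) = (1.486/0.033) × 117 × 3.175^(2/3) × 0.00039^(1/2) = 225 ft³/s.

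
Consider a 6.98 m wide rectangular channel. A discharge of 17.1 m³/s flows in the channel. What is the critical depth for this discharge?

For a rectangular channel, critical depth y_c = (q²/g)^(1/3) where q = Q/b = 17.1/6.98 = 2.45 m²/s.
So y_c = (2.45²/9.81)^(1/3) = 0.849 m.

y_c = 0.849 m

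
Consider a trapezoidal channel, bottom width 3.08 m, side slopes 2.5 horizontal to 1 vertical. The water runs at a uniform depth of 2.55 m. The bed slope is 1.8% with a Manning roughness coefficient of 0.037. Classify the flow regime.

With bottom width b = 3.08 m and side slope z = 2.5: A = (b + zy)y = (3.08 + 2.5×2.55)×2.55 = 24.11 m²; P = b + 2y√(1+z²) = 3.08 + 2×2.55×2.693 = 16.81 m.
Hydraulic radius R = A/P = 24.11/16.81 = 1.434 m.
V = (1/n) R^(2/3) √S = (1/0.037) × 1.434^(2/3) × √0.018 = 4.611 m/s. Hydraulic depth D_h = A/T = 24.11/15.83 = 1.523 m.
Froude number Fr = V/√(g·D_h) = 4.611/√(9.81×1.523) = 1.19, which is greater than 1, so the flow is supercritical.

supercritical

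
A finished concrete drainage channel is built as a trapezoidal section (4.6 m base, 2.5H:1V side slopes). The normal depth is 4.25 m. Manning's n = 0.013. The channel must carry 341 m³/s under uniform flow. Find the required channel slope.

With bottom width b = 4.6 m and side slope z = 2.5: A = (b + zy)y = (4.6 + 2.5×4.25)×4.25 = 64.71 m²; P = b + 2y√(1+z²) = 4.6 + 2×4.25×2.693 = 27.49 m.
Hydraulic radius R = A/P = 64.71/27.49 = 2.354 m.
From Manning's equation, S = [nQ / (1 A R^(2/3))]² = [0.013 × 341 / (1 × 64.71 × 2.354^(2/3))]² = 0.0015.

S = 0.0015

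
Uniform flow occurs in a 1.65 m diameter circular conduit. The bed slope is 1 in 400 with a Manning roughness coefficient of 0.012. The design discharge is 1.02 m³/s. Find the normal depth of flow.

Manning's equation rearranged: A R^(2/3) = nQ / (1·√S) = 0.012 × 1.02 / (√0.0025) = 0.2448.
Trying y = 0.618 m: A R^(2/3) = 0.3537 — too large.
Trying y = 0.45 m: A R^(2/3) = 0.1927 — too small.
Trying y = 0.509 m: A R^(2/3) = 0.2449 — close enough.

y_n = 0.509 m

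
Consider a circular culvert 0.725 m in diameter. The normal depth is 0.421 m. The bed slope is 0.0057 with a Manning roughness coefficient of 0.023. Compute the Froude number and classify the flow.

subcritical

For a circular section of diameter D = 0.725 m at depth y = 0.421 m, the central angle is θ = 2 arccos(1 − 2y/D) = 3.466 rad. Then A = (D²/8)(θ − sin θ) = 0.2486 m² and P = Dθ/2 = 1.256 m.
Hydraulic radius R = A/P = 0.2486/1.256 = 0.1979 m.
V = (1/n) R^(2/3) √S = (1/0.023) × 0.1979^(2/3) × √0.0057 = 1.115 m/s. Hydraulic depth D_h = A/T = 0.2486/0.7155 = 0.3475 m.
Froude number Fr = V/√(g·D_h) = 1.115/√(9.81×0.3475) = 0.604, which is less than 1, so the flow is subcritical.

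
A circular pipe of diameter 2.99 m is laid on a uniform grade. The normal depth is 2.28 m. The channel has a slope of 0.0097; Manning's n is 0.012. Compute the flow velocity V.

For a circular section of diameter D = 2.99 m at depth y = 2.28 m, the central angle is θ = 2 arccos(1 − 2y/D) = 4.247 rad. Then A = (D²/8)(θ − sin θ) = 5.745 m² and P = Dθ/2 = 6.35 m.
Hydraulic radius R = A/P = 5.745/6.35 = 0.9048 m.
From Manning's equation, V = (1/n) R^(2/3) S^(1/2) = (1/0.012) × 0.9048^(2/3) × 0.0097^(1/2) = 7.68 m/s.

V = 7.68 m/s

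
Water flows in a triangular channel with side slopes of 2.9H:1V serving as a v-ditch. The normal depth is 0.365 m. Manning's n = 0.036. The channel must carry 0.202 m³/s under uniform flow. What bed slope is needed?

S = 0.00369

For a triangular section with side slope z = 2.9: A = zy² = 2.9×0.365² = 0.3864 m²; P = 2y√(1+z²) = 2×0.365×3.068 = 2.239 m.
Hydraulic radius R = A/P = 0.3864/2.239 = 0.1725 m.
From Manning's equation, S = [nQ / (1 A R^(2/3))]² = [0.036 × 0.202 / (1 × 0.3864 × 0.1725^(2/3))]² = 0.00369.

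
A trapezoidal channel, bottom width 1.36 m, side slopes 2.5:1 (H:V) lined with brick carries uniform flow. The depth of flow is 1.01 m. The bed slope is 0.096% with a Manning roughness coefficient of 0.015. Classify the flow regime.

subcritical

With bottom width b = 1.36 m and side slope z = 2.5: A = (b + zy)y = (1.36 + 2.5×1.01)×1.01 = 3.924 m²; P = b + 2y√(1+z²) = 1.36 + 2×1.01×2.693 = 6.799 m.
Hydraulic radius R = A/P = 3.924/6.799 = 0.5771 m.
V = (1/n) R^(2/3) √S = (1/0.015) × 0.5771^(2/3) × √0.00096 = 1.432 m/s. Hydraulic depth D_h = A/T = 3.924/6.41 = 0.6121 m.
Froude number Fr = V/√(g·D_h) = 1.432/√(9.81×0.6121) = 0.584, which is less than 1, so the flow is subcritical.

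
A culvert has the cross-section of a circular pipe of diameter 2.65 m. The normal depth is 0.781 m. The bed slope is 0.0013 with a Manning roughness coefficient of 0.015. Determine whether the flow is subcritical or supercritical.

subcritical

For a circular section of diameter D = 2.65 m at depth y = 0.781 m, the central angle is θ = 2 arccos(1 − 2y/D) = 2.295 rad. Then A = (D²/8)(θ − sin θ) = 1.358 m² and P = Dθ/2 = 3.041 m.
Hydraulic radius R = A/P = 1.358/3.041 = 0.4464 m.
V = (1/n) R^(2/3) √S = (1/0.015) × 0.4464^(2/3) × √0.0013 = 1.404 m/s. Hydraulic depth D_h = A/T = 1.358/2.416 = 0.5619 m.
Froude number Fr = V/√(g·D_h) = 1.404/√(9.81×0.5619) = 0.598, which is less than 1, so the flow is subcritical.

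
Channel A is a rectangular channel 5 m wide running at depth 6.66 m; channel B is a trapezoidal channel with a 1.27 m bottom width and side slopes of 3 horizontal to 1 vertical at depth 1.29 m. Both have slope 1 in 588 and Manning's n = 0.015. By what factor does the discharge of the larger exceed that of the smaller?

Channel A: Flow area A = b·y = 5 × 6.66 = 33.3 m². Wetted perimeter P = b + 2y = 5 + 2×6.66 = 18.32 m. Hydraulic radius R = A/P = 33.3/18.32 = 1.818 m. Q_A = (1/0.015)·33.3·1.818^(2/3)·√0.001701 = 136.4 m³/s.
Channel B: With bottom width b = 1.27 m and side slope z = 3: A = (b + zy)y = (1.27 + 3×1.29)×1.29 = 6.631 m²; P = b + 2y√(1+z²) = 1.27 + 2×1.29×3.162 = 9.429 m. Hydraulic radius R = A/P = 6.631/9.429 = 0.7032 m. Q_B = (1/0.015)·6.631·0.7032^(2/3)·√0.001701 = 14.42 m³/s.
The larger discharge is 136.4 m³/s and the smaller is 14.42 m³/s; the ratio is 9.46.

9.46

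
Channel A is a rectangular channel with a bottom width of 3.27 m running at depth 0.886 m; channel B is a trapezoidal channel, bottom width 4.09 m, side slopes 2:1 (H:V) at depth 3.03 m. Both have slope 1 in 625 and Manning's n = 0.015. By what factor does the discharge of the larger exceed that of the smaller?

Channel A: Flow area A = b·y = 3.27 × 0.886 = 2.897 m². Wetted perimeter P = b + 2y = 3.27 + 2×0.886 = 5.042 m. Hydraulic radius R = A/P = 2.897/5.042 = 0.5746 m. Q_A = (1/0.015)·2.897·0.5746^(2/3)·√0.0016 = 5.34 m³/s.
Channel B: With bottom width b = 4.09 m and side slope z = 2: A = (b + zy)y = (4.09 + 2×3.03)×3.03 = 30.75 m²; P = b + 2y√(1+z²) = 4.09 + 2×3.03×2.236 = 17.64 m. Hydraulic radius R = A/P = 30.75/17.64 = 1.743 m. Q_B = (1/0.015)·30.75·1.743^(2/3)·√0.0016 = 118.8 m³/s.
The larger discharge is 118.8 m³/s and the smaller is 5.34 m³/s; the ratio is 22.2.

22.2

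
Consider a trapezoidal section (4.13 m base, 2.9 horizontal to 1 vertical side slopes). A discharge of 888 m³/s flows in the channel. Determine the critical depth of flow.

y_c = 6.51 m

At critical depth, Q² T / (g A³) = 1, i.e. A³/T = Q²/g = 888²/9.81 = 80380.
Try y = 7.51 m: A³/T = 154500 — over.
Try y = 4.94 m: A³/T = 23120 — short.
Try y = 6.51 m: A³/T = 80230 — ≈ 80380.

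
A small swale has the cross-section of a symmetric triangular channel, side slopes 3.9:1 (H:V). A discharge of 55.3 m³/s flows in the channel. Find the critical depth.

y_c = 2.1 m

At critical depth, Q² T / (g A³) = 1, i.e. A³/T = Q²/g = 55.3²/9.81 = 311.7.
Trying y = 1.46 m: A³/T = 50.45 — too small.
Trying y = 2.59 m: A³/T = 886.3 — too large.
Trying y = 2.1 m: A³/T = 310.6 — matches.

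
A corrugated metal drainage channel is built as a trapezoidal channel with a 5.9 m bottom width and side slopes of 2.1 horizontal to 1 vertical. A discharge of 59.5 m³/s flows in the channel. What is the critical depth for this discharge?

At critical depth, Q² T / (g A³) = 1, i.e. A³/T = Q²/g = 59.5²/9.81 = 360.9.
Trying y = 1.29 m: A³/T = 121 — short.
Trying y = 1.76 m: A³/T = 362.4 — close enough.

y_c = 1.76 m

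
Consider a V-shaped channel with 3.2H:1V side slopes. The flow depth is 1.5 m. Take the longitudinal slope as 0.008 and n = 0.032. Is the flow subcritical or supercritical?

subcritical

For a triangular section with side slope z = 3.2: A = zy² = 3.2×1.5² = 7.2 m²; P = 2y√(1+z²) = 2×1.5×3.353 = 10.06 m.
Hydraulic radius R = A/P = 7.2/10.06 = 0.7159 m.
V = (1/n) R^(2/3) √S = (1/0.032) × 0.7159^(2/3) × √0.008 = 2.237 m/s. Hydraulic depth D_h = A/T = 7.2/9.6 = 0.75 m.
Froude number Fr = V/√(g·D_h) = 2.237/√(9.81×0.75) = 0.825, which is less than 1, so the flow is subcritical.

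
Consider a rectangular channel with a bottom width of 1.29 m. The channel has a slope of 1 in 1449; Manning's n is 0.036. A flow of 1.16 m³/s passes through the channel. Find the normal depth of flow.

y_n = 1.99 m

Manning's equation rearranged: A R^(2/3) = nQ / (1·√S) = 0.036 × 1.16 / (√0.0006901) = 1.59.
Try y = 1.39 m: A R^(2/3) = 1.038 — too small.
Try y = 2.15 m: A R^(2/3) = 1.738 — too large.
Try y = 1.99 m: A R^(2/3) = 1.589 — close enough.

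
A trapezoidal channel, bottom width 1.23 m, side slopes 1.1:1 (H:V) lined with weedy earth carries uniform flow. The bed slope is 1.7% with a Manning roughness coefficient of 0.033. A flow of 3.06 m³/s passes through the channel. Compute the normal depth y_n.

y_n = 0.693 m

Manning's equation rearranged: A R^(2/3) = nQ / (1·√S) = 0.033 × 3.06 / (√0.017) = 0.7745.
Trying y = 0.8 m: A R^(2/3) = 1.017 — high.
Trying y = 0.568 m: A R^(2/3) = 0.5341 — low.
Trying y = 0.693 m: A R^(2/3) = 0.7738 — matches.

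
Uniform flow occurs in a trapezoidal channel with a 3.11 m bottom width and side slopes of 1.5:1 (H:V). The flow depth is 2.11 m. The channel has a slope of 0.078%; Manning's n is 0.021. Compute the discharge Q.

With bottom width b = 3.11 m and side slope z = 1.5: A = (b + zy)y = (3.11 + 1.5×2.11)×2.11 = 13.24 m²; P = b + 2y√(1+z²) = 3.11 + 2×2.11×1.803 = 10.72 m.
Hydraulic radius R = A/P = 13.24/10.72 = 1.235 m.
Manning's equation: Q = (1/n) A R^(2/3) S^(1/2) = (1/0.021) × 13.24 × 1.235^(2/3) × 0.00078^(1/2) = 20.3 m³/s.

Q = 20.3 m³/s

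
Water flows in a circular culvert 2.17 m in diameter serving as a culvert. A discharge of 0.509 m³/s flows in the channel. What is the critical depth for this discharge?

y_c = 0.323 m

At critical depth, Q² T / (g A³) = 1, i.e. A³/T = Q²/g = 0.509²/9.81 = 0.02641.
At y = 0.269 m: A³/T = 0.01281 — low.
At y = 0.361 m: A³/T = 0.04082 — high.
At y = 0.323 m: A³/T = 0.02635 — ≈ 0.02641.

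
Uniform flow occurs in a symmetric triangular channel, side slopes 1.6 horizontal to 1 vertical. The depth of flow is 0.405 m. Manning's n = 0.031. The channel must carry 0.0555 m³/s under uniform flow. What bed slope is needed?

For a triangular section with side slope z = 1.6: A = zy² = 1.6×0.405² = 0.2624 m²; P = 2y√(1+z²) = 2×0.405×1.887 = 1.528 m.
Hydraulic radius R = A/P = 0.2624/1.528 = 0.1717 m.
From Manning's equation, S = [nQ / (1 A R^(2/3))]² = [0.031 × 0.0555 / (1 × 0.2624 × 0.1717^(2/3))]² = 0.00045.

S = 0.00045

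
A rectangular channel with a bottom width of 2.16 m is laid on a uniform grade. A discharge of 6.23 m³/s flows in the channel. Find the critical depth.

For a rectangular channel, critical depth y_c = (q²/g)^(1/3) where q = Q/b = 6.23/2.16 = 2.884 m²/s.
So y_c = (2.884²/9.81)^(1/3) = 0.947 m.

y_c = 0.947 m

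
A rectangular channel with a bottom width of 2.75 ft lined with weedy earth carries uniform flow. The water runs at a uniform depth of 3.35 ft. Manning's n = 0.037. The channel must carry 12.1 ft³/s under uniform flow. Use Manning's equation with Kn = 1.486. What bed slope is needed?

Flow area A = b·y = 2.75 × 3.35 = 9.213 ft². Wetted perimeter P = b + 2y = 2.75 + 2×3.35 = 9.45 ft.
Hydraulic radius R = A/P = 9.213/9.45 = 0.9749 ft.
From Manning's equation, S = [nQ / (1.486 A R^(2/3))]² = [0.037 × 12.1 / (1.486 × 9.213 × 0.9749^(2/3))]² = 0.00111.

S = 0.00111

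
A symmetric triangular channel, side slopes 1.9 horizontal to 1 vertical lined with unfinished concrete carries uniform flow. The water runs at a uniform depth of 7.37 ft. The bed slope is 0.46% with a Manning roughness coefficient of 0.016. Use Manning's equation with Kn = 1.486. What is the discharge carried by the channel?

For a triangular section with side slope z = 1.9: A = zy² = 1.9×7.37² = 103.2 ft²; P = 2y√(1+z²) = 2×7.37×2.147 = 31.65 ft.
Hydraulic radius R = A/P = 103.2/31.65 = 3.261 ft.
Manning's equation: Q = (1.486/n) A R^(2/3) S^(1/2) = (1.486/0.016) × 103.2 × 3.261^(2/3) × 0.0046^(1/2) = 1430 ft³/s.

Q = 1430 ft³/s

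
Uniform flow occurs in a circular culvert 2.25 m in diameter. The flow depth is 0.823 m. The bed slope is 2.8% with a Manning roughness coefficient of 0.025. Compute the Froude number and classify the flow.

supercritical

For a circular section of diameter D = 2.25 m at depth y = 0.823 m, the central angle is θ = 2 arccos(1 − 2y/D) = 2.598 rad. Then A = (D²/8)(θ − sin θ) = 1.317 m² and P = Dθ/2 = 2.923 m.
Hydraulic radius R = A/P = 1.317/2.923 = 0.4505 m.
V = (1/n) R^(2/3) √S = (1/0.025) × 0.4505^(2/3) × √0.028 = 3.934 m/s. Hydraulic depth D_h = A/T = 1.317/2.167 = 0.6075 m.
Froude number Fr = V/√(g·D_h) = 3.934/√(9.81×0.6075) = 1.61, which is greater than 1, so the flow is supercritical.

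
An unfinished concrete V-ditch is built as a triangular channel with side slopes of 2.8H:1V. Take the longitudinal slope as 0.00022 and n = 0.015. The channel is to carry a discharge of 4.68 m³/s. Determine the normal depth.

Manning's equation rearranged: A R^(2/3) = nQ / (1·√S) = 0.015 × 4.68 / (√0.00022) = 4.733.
Trying y = 1.6 m: A R^(2/3) = 5.935 — too large.
Trying y = 1.47 m: A R^(2/3) = 4.734 — matches.

y_n = 1.47 m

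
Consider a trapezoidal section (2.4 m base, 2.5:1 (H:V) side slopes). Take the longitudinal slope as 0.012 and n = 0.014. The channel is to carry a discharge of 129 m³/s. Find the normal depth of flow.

y_n = 2.03 m

Manning's equation rearranged: A R^(2/3) = nQ / (1·√S) = 0.014 × 129 / (√0.012) = 16.49.
Try y = 1.77 m: A R^(2/3) = 12.18 — short.
Try y = 2.25 m: A R^(2/3) = 20.88 — over.
Try y = 2.03 m: A R^(2/3) = 16.54 — matches.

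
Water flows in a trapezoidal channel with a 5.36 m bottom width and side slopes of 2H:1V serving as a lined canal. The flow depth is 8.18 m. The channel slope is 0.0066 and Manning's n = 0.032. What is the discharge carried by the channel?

Q = 1180 m³/s

With bottom width b = 5.36 m and side slope z = 2: A = (b + zy)y = (5.36 + 2×8.18)×8.18 = 177.7 m²; P = b + 2y√(1+z²) = 5.36 + 2×8.18×2.236 = 41.94 m.
Hydraulic radius R = A/P = 177.7/41.94 = 4.236 m.
Manning's equation: Q = (1/n) A R^(2/3) S^(1/2) = (1/0.032) × 177.7 × 4.236^(2/3) × 0.0066^(1/2) = 1180 m³/s.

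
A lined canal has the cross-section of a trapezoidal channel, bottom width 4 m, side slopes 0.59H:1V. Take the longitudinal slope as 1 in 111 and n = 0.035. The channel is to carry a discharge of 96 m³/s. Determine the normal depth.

Manning's equation rearranged: A R^(2/3) = nQ / (1·√S) = 0.035 × 96 / (√0.009009) = 35.4.
Try y = 3 m: A R^(2/3) = 23.47 — short.
Try y = 4.28 m: A R^(2/3) = 44.39 — over.
Try y = 3.78 m: A R^(2/3) = 35.4 — ≈ 35.4.

y_n = 3.78 m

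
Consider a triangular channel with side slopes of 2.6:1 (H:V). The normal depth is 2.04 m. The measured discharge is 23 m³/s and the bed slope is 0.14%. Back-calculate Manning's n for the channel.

For a triangular section with side slope z = 2.6: A = zy² = 2.6×2.04² = 10.82 m²; P = 2y√(1+z²) = 2×2.04×2.786 = 11.37 m.
Hydraulic radius R = A/P = 10.82/11.37 = 0.952 m.
Rearranging Manning's equation: n = (1/Q) A R^(2/3) S^(1/2) = (1/23) × 10.82 × 0.952^(2/3) × √0.0014 = 0.017.

n = 0.017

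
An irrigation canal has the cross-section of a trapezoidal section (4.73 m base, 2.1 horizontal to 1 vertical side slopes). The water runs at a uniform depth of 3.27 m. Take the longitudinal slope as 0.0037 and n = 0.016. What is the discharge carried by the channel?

With bottom width b = 4.73 m and side slope z = 2.1: A = (b + zy)y = (4.73 + 2.1×3.27)×3.27 = 37.92 m²; P = b + 2y√(1+z²) = 4.73 + 2×3.27×2.326 = 19.94 m.
Hydraulic radius R = A/P = 37.92/19.94 = 1.902 m.
Manning's equation: Q = (1/n) A R^(2/3) S^(1/2) = (1/0.016) × 37.92 × 1.902^(2/3) × 0.0037^(1/2) = 221 m³/s.

Q = 221 m³/s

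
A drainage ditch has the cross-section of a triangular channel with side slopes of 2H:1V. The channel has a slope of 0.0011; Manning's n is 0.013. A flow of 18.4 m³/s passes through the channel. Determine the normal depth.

Manning's equation rearranged: A R^(2/3) = nQ / (1·√S) = 0.013 × 18.4 / (√0.0011) = 7.212.
Trying y = 1.41 m: A R^(2/3) = 2.924 — low.
Trying y = 2.45 m: A R^(2/3) = 12.76 — high.
Trying y = 1.98 m: A R^(2/3) = 7.23 — close enough.

y_n = 1.98 m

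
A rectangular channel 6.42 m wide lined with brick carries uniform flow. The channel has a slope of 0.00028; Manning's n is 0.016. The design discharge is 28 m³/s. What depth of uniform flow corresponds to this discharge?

Manning's equation rearranged: A R^(2/3) = nQ / (1·√S) = 0.016 × 28 / (√0.00028) = 26.77.
Try y = 3.52 m: A R^(2/3) = 31.92 — too large.
Try y = 2.16 m: A R^(2/3) = 16.44 — too small.
Try y = 3.08 m: A R^(2/3) = 26.73 — ≈ 26.77.

y_n = 3.08 m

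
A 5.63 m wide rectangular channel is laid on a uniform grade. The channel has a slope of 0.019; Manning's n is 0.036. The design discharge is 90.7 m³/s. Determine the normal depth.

y_n = 3.21 m

Manning's equation rearranged: A R^(2/3) = nQ / (1·√S) = 0.036 × 90.7 / (√0.019) = 23.69.
Trying y = 4.08 m: A R^(2/3) = 32.28 — high.
Trying y = 2.57 m: A R^(2/3) = 17.62 — low.
Trying y = 3.21 m: A R^(2/3) = 23.68 — close enough.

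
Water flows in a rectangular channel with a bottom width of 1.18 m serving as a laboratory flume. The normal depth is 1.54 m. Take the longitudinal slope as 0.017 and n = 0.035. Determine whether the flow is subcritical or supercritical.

subcritical

Flow area A = b·y = 1.18 × 1.54 = 1.817 m². Wetted perimeter P = b + 2y = 1.18 + 2×1.54 = 4.26 m.
Hydraulic radius R = A/P = 1.817/4.26 = 0.4266 m.
V = (1/n) R^(2/3) √S = (1/0.035) × 0.4266^(2/3) × √0.017 = 2.111 m/s. Hydraulic depth D_h = A/T = 1.817/1.18 = 1.54 m.
Froude number Fr = V/√(g·D_h) = 2.111/√(9.81×1.54) = 0.543, which is less than 1, so the flow is subcritical.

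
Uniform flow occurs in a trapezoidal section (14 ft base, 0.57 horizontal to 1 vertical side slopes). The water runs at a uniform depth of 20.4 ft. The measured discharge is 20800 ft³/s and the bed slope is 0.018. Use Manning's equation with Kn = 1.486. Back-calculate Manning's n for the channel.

n = 0.021

With bottom width b = 14 ft and side slope z = 0.57: A = (b + zy)y = (14 + 0.57×20.4)×20.4 = 522.8 ft²; P = b + 2y√(1+z²) = 14 + 2×20.4×1.151 = 60.96 ft.
Hydraulic radius R = A/P = 522.8/60.96 = 8.576 ft.
Rearranging Manning's equation: n = (1.486/Q) A R^(2/3) S^(1/2) = (1.486/20800) × 522.8 × 8.576^(2/3) × √0.018 = 0.021.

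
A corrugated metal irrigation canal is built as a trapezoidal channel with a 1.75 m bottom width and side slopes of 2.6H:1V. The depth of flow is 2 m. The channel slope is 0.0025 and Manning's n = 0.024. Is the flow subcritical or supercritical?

subcritical

With bottom width b = 1.75 m and side slope z = 2.6: A = (b + zy)y = (1.75 + 2.6×2)×2 = 13.9 m²; P = b + 2y√(1+z²) = 1.75 + 2×2×2.786 = 12.89 m.
Hydraulic radius R = A/P = 13.9/12.89 = 1.078 m.
V = (1/n) R^(2/3) √S = (1/0.024) × 1.078^(2/3) × √0.0025 = 2.19 m/s. Hydraulic depth D_h = A/T = 13.9/12.15 = 1.144 m.
Froude number Fr = V/√(g·D_h) = 2.19/√(9.81×1.144) = 0.654, which is less than 1, so the flow is subcritical.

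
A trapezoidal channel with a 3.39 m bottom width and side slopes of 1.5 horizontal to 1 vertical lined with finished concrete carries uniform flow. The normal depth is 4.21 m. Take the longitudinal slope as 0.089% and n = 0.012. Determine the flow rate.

Q = 172 m³/s

With bottom width b = 3.39 m and side slope z = 1.5: A = (b + zy)y = (3.39 + 1.5×4.21)×4.21 = 40.86 m²; P = b + 2y√(1+z²) = 3.39 + 2×4.21×1.803 = 18.57 m.
Hydraulic radius R = A/P = 40.86/18.57 = 2.2 m.
Manning's equation: Q = (1/n) A R^(2/3) S^(1/2) = (1/0.012) × 40.86 × 2.2^(2/3) × 0.00089^(1/2) = 172 m³/s.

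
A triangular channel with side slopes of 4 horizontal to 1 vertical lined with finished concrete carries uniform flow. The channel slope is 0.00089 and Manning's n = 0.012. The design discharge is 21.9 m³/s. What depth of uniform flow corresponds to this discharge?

Manning's equation rearranged: A R^(2/3) = nQ / (1·√S) = 0.012 × 21.9 / (√0.00089) = 8.809.
At y = 1.13 m: A R^(2/3) = 3.421 — too small.
At y = 1.61 m: A R^(2/3) = 8.793 — close enough.

y_n = 1.61 m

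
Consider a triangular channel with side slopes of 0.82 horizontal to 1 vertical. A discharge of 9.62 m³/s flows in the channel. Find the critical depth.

y_c = 1.95 m

At critical depth, Q² T / (g A³) = 1, i.e. A³/T = Q²/g = 9.62²/9.81 = 9.434.
At y = 2.39 m: A³/T = 26.22 — high.
At y = 1.44 m: A³/T = 2.082 — low.
At y = 1.95 m: A³/T = 9.479 — close enough.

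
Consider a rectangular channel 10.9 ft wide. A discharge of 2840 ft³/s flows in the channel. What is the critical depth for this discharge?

For a rectangular channel, critical depth y_c = (q²/g)^(1/3) where q = Q/b = 2840/10.9 = 260.6 ft²/s.
So y_c = (260.6²/32.2)^(1/3) = 12.8 ft.

y_c = 12.8 ft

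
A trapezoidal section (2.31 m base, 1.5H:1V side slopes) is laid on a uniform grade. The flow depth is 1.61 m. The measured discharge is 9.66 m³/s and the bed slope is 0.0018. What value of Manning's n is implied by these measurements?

n = 0.032

With bottom width b = 2.31 m and side slope z = 1.5: A = (b + zy)y = (2.31 + 1.5×1.61)×1.61 = 7.607 m²; P = b + 2y√(1+z²) = 2.31 + 2×1.61×1.803 = 8.115 m.
Hydraulic radius R = A/P = 7.607/8.115 = 0.9374 m.
Rearranging Manning's equation: n = (1/Q) A R^(2/3) S^(1/2) = (1/9.66) × 7.607 × 0.9374^(2/3) × √0.0018 = 0.032.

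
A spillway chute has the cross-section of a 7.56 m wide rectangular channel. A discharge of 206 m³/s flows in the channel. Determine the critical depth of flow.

y_c = 4.23 m

For a rectangular channel, critical depth y_c = (q²/g)^(1/3) where q = Q/b = 206/7.56 = 27.25 m²/s.
So y_c = (27.25²/9.81)^(1/3) = 4.23 m.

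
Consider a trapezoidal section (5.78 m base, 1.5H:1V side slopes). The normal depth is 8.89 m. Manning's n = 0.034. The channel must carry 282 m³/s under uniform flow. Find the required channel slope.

S = 0.00043

With bottom width b = 5.78 m and side slope z = 1.5: A = (b + zy)y = (5.78 + 1.5×8.89)×8.89 = 169.9 m²; P = b + 2y√(1+z²) = 5.78 + 2×8.89×1.803 = 37.83 m.
Hydraulic radius R = A/P = 169.9/37.83 = 4.492 m.
From Manning's equation, S = [nQ / (1 A R^(2/3))]² = [0.034 × 282 / (1 × 169.9 × 4.492^(2/3))]² = 0.00043.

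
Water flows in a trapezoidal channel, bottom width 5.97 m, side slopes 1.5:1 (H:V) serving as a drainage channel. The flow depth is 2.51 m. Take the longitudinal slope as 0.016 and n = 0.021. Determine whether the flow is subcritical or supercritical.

supercritical

With bottom width b = 5.97 m and side slope z = 1.5: A = (b + zy)y = (5.97 + 1.5×2.51)×2.51 = 24.43 m²; P = b + 2y√(1+z²) = 5.97 + 2×2.51×1.803 = 15.02 m.
Hydraulic radius R = A/P = 24.43/15.02 = 1.627 m.
V = (1/n) R^(2/3) √S = (1/0.021) × 1.627^(2/3) × √0.016 = 8.332 m/s. Hydraulic depth D_h = A/T = 24.43/13.5 = 1.81 m.
Froude number Fr = V/√(g·D_h) = 8.332/√(9.81×1.81) = 1.98, which is greater than 1, so the flow is supercritical.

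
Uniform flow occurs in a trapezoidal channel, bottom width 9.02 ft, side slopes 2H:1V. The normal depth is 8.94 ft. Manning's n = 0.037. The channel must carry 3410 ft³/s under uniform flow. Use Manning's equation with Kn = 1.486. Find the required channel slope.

With bottom width b = 9.02 ft and side slope z = 2: A = (b + zy)y = (9.02 + 2×8.94)×8.94 = 240.5 ft²; P = b + 2y√(1+z²) = 9.02 + 2×8.94×2.236 = 49 ft.
Hydraulic radius R = A/P = 240.5/49 = 4.908 ft.
From Manning's equation, S = [nQ / (1.486 A R^(2/3))]² = [0.037 × 3410 / (1.486 × 240.5 × 4.908^(2/3))]² = 0.0149.

S = 0.0149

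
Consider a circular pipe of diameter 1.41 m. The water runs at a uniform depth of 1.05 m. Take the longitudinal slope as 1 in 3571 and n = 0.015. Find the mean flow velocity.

V = 0.63 m/s

For a circular section of diameter D = 1.41 m at depth y = 1.05 m, the central angle is θ = 2 arccos(1 − 2y/D) = 4.164 rad. Then A = (D²/8)(θ − sin θ) = 1.247 m² and P = Dθ/2 = 2.936 m.
Hydraulic radius R = A/P = 1.247/2.936 = 0.4247 m.
From Manning's equation, V = (1/n) R^(2/3) S^(1/2) = (1/0.015) × 0.4247^(2/3) × 0.00028^(1/2) = 0.63 m/s.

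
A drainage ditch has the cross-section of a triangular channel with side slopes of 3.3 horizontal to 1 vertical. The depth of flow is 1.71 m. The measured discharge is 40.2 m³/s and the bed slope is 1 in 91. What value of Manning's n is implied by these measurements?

For a triangular section with side slope z = 3.3: A = zy² = 3.3×1.71² = 9.65 m²; P = 2y√(1+z²) = 2×1.71×3.448 = 11.79 m.
Hydraulic radius R = A/P = 9.65/11.79 = 0.8183 m.
Rearranging Manning's equation: n = (1/Q) A R^(2/3) S^(1/2) = (1/40.2) × 9.65 × 0.8183^(2/3) × √0.01099 = 0.022.

n = 0.022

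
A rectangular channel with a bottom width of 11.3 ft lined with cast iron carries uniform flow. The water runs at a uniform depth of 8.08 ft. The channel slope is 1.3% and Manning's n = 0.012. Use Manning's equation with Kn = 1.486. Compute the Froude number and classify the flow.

Flow area A = b·y = 11.3 × 8.08 = 91.3 ft². Wetted perimeter P = b + 2y = 11.3 + 2×8.08 = 27.46 ft.
Hydraulic radius R = A/P = 91.3/27.46 = 3.325 ft.
V = (1.486/n) R^(2/3) √S = (1.486/0.012) × 3.325^(2/3) × √0.013 = 31.45 ft/s. Hydraulic depth D_h = A/T = 91.3/11.3 = 8.08 ft.
Froude number Fr = V/√(g·D_h) = 31.45/√(32.2×8.08) = 1.95, which is greater than 1, so the flow is supercritical.

supercritical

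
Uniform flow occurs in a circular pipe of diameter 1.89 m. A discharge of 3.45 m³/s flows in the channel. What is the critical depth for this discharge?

y_c = 0.9 m

At critical depth, Q² T / (g A³) = 1, i.e. A³/T = Q²/g = 3.45²/9.81 = 1.213.
Try y = 1.04 m: A³/T = 2.106 — high.
Try y = 0.9 m: A³/T = 1.212 — ≈ 1.213.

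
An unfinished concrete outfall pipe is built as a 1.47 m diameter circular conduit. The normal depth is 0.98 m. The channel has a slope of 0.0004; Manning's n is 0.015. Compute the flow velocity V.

V = 0.757 m/s

For a circular section of diameter D = 1.47 m at depth y = 0.98 m, the central angle is θ = 2 arccos(1 − 2y/D) = 3.821 rad. Then A = (D²/8)(θ − sin θ) = 1.202 m² and P = Dθ/2 = 2.809 m.
Hydraulic radius R = A/P = 1.202/2.809 = 0.4279 m.
From Manning's equation, V = (1/n) R^(2/3) S^(1/2) = (1/0.015) × 0.4279^(2/3) × 0.0004^(1/2) = 0.757 m/s.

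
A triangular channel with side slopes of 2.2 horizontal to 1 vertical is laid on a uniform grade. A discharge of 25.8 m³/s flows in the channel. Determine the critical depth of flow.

y_c = 1.95 m

At critical depth, Q² T / (g A³) = 1, i.e. A³/T = Q²/g = 25.8²/9.81 = 67.85.
Trying y = 2.18 m: A³/T = 119.2 — too large.
Trying y = 1.72 m: A³/T = 36.43 — too small.
Trying y = 1.95 m: A³/T = 68.23 — ≈ 67.85.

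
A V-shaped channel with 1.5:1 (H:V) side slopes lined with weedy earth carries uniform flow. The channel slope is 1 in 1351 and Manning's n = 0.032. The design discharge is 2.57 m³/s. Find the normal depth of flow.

Manning's equation rearranged: A R^(2/3) = nQ / (1·√S) = 0.032 × 2.57 / (√0.0007402) = 3.023.
Trying y = 1.39 m: A R^(2/3) = 2.012 — short.
Trying y = 1.75 m: A R^(2/3) = 3.718 — over.
Trying y = 1.62 m: A R^(2/3) = 3.026 — matches.

y_n = 1.62 m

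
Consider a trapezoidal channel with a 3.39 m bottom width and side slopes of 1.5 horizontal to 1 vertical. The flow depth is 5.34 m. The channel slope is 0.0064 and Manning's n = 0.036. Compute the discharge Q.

Q = 262 m³/s

With bottom width b = 3.39 m and side slope z = 1.5: A = (b + zy)y = (3.39 + 1.5×5.34)×5.34 = 60.88 m²; P = b + 2y√(1+z²) = 3.39 + 2×5.34×1.803 = 22.64 m.
Hydraulic radius R = A/P = 60.88/22.64 = 2.688 m.
Manning's equation: Q = (1/n) A R^(2/3) S^(1/2) = (1/0.036) × 60.88 × 2.688^(2/3) × 0.0064^(1/2) = 262 m³/s.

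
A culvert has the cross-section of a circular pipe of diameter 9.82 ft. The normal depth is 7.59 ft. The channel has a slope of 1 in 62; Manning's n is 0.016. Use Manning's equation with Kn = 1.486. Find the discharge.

For a circular section of diameter D = 9.82 ft at depth y = 7.59 ft, the central angle is θ = 2 arccos(1 − 2y/D) = 4.296 rad. Then A = (D²/8)(θ − sin θ) = 62.81 ft² and P = Dθ/2 = 21.1 ft.
Hydraulic radius R = A/P = 62.81/21.1 = 2.978 ft.
Manning's equation: Q = (1.486/n) A R^(2/3) S^(1/2) = (1.486/0.016) × 62.81 × 2.978^(2/3) × 0.01613^(1/2) = 1530 ft³/s.

Q = 1530 ft³/s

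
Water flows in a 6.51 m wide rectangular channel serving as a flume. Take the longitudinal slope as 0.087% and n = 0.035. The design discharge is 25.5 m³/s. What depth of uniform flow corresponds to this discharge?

Manning's equation rearranged: A R^(2/3) = nQ / (1·√S) = 0.035 × 25.5 / (√0.00087) = 30.26.
Try y = 3.81 m: A R^(2/3) = 36.09 — high.
Try y = 3.33 m: A R^(2/3) = 30.22 — close enough.

y_n = 3.33 m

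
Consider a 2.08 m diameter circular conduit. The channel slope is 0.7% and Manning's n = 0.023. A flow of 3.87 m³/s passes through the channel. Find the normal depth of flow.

y_n = 1.02 m

Manning's equation rearranged: A R^(2/3) = nQ / (1·√S) = 0.023 × 3.87 / (√0.007) = 1.064.
At y = 0.852 m: A R^(2/3) = 0.7732 — too small.
At y = 1.14 m: A R^(2/3) = 1.28 — too large.
At y = 1.02 m: A R^(2/3) = 1.063 — close enough.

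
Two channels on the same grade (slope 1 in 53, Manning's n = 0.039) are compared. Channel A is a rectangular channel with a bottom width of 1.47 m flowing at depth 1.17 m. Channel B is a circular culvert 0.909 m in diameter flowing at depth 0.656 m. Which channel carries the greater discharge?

Channel A: Flow area A = b·y = 1.47 × 1.17 = 1.72 m². Wetted perimeter P = b + 2y = 1.47 + 2×1.17 = 3.81 m. Hydraulic radius R = A/P = 1.72/3.81 = 0.4514 m. Q_A = (1/0.039)·1.72·0.4514^(2/3)·√0.01887 = 3.565 m³/s.
Channel B: For a circular section of diameter D = 0.909 m at depth y = 0.656 m, the central angle is θ = 2 arccos(1 − 2y/D) = 4.06 rad. Then A = (D²/8)(θ − sin θ) = 0.5015 m² and P = Dθ/2 = 1.845 m. Hydraulic radius R = A/P = 0.5015/1.845 = 0.2717 m. Q_B = (1/0.039)·0.5015·0.2717^(2/3)·√0.01887 = 0.741 m³/s.
Q_A = 3.565 m³/s vs Q_B = 0.741 m³/s, so channel A carries more.

channel A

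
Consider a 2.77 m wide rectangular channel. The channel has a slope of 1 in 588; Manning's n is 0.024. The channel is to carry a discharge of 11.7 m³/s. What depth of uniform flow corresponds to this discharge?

y_n = 2.62 m

Manning's equation rearranged: A R^(2/3) = nQ / (1·√S) = 0.024 × 11.7 / (√0.001701) = 6.809.
At y = 2.14 m: A R^(2/3) = 5.281 — short.
At y = 3.11 m: A R^(2/3) = 8.373 — over.
At y = 2.62 m: A R^(2/3) = 6.795 — ≈ 6.809.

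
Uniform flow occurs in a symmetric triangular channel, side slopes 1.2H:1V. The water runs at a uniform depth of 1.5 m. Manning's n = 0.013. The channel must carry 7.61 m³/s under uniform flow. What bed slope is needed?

For a triangular section with side slope z = 1.2: A = zy² = 1.2×1.5² = 2.7 m²; P = 2y√(1+z²) = 2×1.5×1.562 = 4.686 m.
Hydraulic radius R = A/P = 2.7/4.686 = 0.5762 m.
From Manning's equation, S = [nQ / (1 A R^(2/3))]² = [0.013 × 7.61 / (1 × 2.7 × 0.5762^(2/3))]² = 0.0028.

S = 0.0028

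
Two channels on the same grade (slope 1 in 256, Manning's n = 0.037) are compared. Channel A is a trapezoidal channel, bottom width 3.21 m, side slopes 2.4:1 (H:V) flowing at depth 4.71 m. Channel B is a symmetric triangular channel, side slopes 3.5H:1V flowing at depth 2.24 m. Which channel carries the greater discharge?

channel A

Channel A: With bottom width b = 3.21 m and side slope z = 2.4: A = (b + zy)y = (3.21 + 2.4×4.71)×4.71 = 68.36 m²; P = b + 2y√(1+z²) = 3.21 + 2×4.71×2.6 = 27.7 m. Hydraulic radius R = A/P = 68.36/27.7 = 2.468 m. Q_A = (1/0.037)·68.36·2.468^(2/3)·√0.003906 = 210.9 m³/s.
Channel B: For a triangular section with side slope z = 3.5: A = zy² = 3.5×2.24² = 17.56 m²; P = 2y√(1+z²) = 2×2.24×3.64 = 16.31 m. Hydraulic radius R = A/P = 17.56/16.31 = 1.077 m. Q_B = (1/0.037)·17.56·1.077^(2/3)·√0.003906 = 31.17 m³/s.
Q_A = 210.9 m³/s vs Q_B = 31.17 m³/s, so channel A carries more.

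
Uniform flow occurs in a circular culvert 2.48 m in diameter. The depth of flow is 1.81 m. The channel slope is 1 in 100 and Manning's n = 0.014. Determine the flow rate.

For a circular section of diameter D = 2.48 m at depth y = 1.81 m, the central angle is θ = 2 arccos(1 − 2y/D) = 4.097 rad. Then A = (D²/8)(θ − sin θ) = 3.777 m² and P = Dθ/2 = 5.08 m.
Hydraulic radius R = A/P = 3.777/5.08 = 0.7436 m.
Manning's equation: Q = (1/n) A R^(2/3) S^(1/2) = (1/0.014) × 3.777 × 0.7436^(2/3) × 0.01^(1/2) = 22.1 m³/s.

Q = 22.1 m³/s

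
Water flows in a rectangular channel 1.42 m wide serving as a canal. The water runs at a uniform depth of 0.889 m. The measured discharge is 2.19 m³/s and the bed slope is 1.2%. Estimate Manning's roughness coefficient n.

n = 0.034

Flow area A = b·y = 1.42 × 0.889 = 1.262 m². Wetted perimeter P = b + 2y = 1.42 + 2×0.889 = 3.198 m.
Hydraulic radius R = A/P = 1.262/3.198 = 0.3947 m.
Rearranging Manning's equation: n = (1/Q) A R^(2/3) S^(1/2) = (1/2.19) × 1.262 × 0.3947^(2/3) × √0.012 = 0.034.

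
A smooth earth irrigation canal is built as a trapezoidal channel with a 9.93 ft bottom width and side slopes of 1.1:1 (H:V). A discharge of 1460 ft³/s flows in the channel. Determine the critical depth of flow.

At critical depth, Q² T / (g A³) = 1, i.e. A³/T = Q²/g = 1460²/32.2 = 66200.
At y = 8.4 ft: A³/T = 147000 — too large.
At y = 5.36 ft: A³/T = 28100 — too small.
At y = 6.79 ft: A³/T = 66300 — close enough.

y_c = 6.79 ft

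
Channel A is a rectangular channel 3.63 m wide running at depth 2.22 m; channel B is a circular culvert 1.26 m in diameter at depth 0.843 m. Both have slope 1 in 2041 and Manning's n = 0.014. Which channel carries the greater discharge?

channel A

Channel A: Flow area A = b·y = 3.63 × 2.22 = 8.059 m². Wetted perimeter P = b + 2y = 3.63 + 2×2.22 = 8.07 m. Hydraulic radius R = A/P = 8.059/8.07 = 0.9986 m. Q_A = (1/0.014)·8.059·0.9986^(2/3)·√0.00049 = 12.73 m³/s.
Channel B: For a circular section of diameter D = 1.26 m at depth y = 0.843 m, the central angle is θ = 2 arccos(1 − 2y/D) = 3.831 rad. Then A = (D²/8)(θ − sin θ) = 0.8866 m² and P = Dθ/2 = 2.414 m. Hydraulic radius R = A/P = 0.8866/2.414 = 0.3673 m. Q_B = (1/0.014)·0.8866·0.3673^(2/3)·√0.00049 = 0.719 m³/s.
Q_A = 12.73 m³/s vs Q_B = 0.719 m³/s, so channel A carries more.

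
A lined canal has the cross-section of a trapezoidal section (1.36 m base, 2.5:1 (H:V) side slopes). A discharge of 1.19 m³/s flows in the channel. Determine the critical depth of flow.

At critical depth, Q² T / (g A³) = 1, i.e. A³/T = Q²/g = 1.19²/9.81 = 0.1444.
Try y = 0.372 m: A³/T = 0.192 — high.
Try y = 0.296 m: A³/T = 0.08457 — low.
Try y = 0.344 m: A³/T = 0.1446 — close enough.

y_c = 0.344 m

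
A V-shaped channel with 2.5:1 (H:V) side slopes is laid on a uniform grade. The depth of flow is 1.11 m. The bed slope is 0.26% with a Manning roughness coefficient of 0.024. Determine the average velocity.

V = 1.37 m/s

For a triangular section with side slope z = 2.5: A = zy² = 2.5×1.11² = 3.08 m²; P = 2y√(1+z²) = 2×1.11×2.693 = 5.978 m.
Hydraulic radius R = A/P = 3.08/5.978 = 0.5153 m.
From Manning's equation, V = (1/n) R^(2/3) S^(1/2) = (1/0.024) × 0.5153^(2/3) × 0.0026^(1/2) = 1.37 m/s.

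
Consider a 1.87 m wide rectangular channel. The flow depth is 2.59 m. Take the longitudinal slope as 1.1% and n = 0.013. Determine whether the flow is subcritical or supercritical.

supercritical

Flow area A = b·y = 1.87 × 2.59 = 4.843 m². Wetted perimeter P = b + 2y = 1.87 + 2×2.59 = 7.05 m.
Hydraulic radius R = A/P = 4.843/7.05 = 0.687 m.
V = (1/n) R^(2/3) √S = (1/0.013) × 0.687^(2/3) × √0.011 = 6.281 m/s. Hydraulic depth D_h = A/T = 4.843/1.87 = 2.59 m.
Froude number Fr = V/√(g·D_h) = 6.281/√(9.81×2.59) = 1.25, which is greater than 1, so the flow is supercritical.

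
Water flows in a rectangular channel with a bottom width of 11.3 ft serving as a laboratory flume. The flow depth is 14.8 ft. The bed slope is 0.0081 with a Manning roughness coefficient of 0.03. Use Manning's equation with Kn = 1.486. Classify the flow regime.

subcritical

Flow area A = b·y = 11.3 × 14.8 = 167.2 ft². Wetted perimeter P = b + 2y = 11.3 + 2×14.8 = 40.9 ft.
Hydraulic radius R = A/P = 167.2/40.9 = 4.089 ft.
V = (1.486/n) R^(2/3) √S = (1.486/0.03) × 4.089^(2/3) × √0.0081 = 11.4 ft/s. Hydraulic depth D_h = A/T = 167.2/11.3 = 14.8 ft.
Froude number Fr = V/√(g·D_h) = 11.4/√(32.2×14.8) = 0.522, which is less than 1, so the flow is subcritical.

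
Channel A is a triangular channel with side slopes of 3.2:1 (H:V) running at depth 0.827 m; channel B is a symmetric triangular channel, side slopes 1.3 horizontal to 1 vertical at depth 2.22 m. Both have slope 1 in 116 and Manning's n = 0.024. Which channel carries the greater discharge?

channel B

Channel A: For a triangular section with side slope z = 3.2: A = zy² = 3.2×0.827² = 2.189 m²; P = 2y√(1+z²) = 2×0.827×3.353 = 5.545 m. Hydraulic radius R = A/P = 2.189/5.545 = 0.3947 m. Q_A = (1/0.024)·2.189·0.3947^(2/3)·√0.008621 = 4.556 m³/s.
Channel B: For a triangular section with side slope z = 1.3: A = zy² = 1.3×2.22² = 6.407 m²; P = 2y√(1+z²) = 2×2.22×1.64 = 7.282 m. Hydraulic radius R = A/P = 6.407/7.282 = 0.8798 m. Q_B = (1/0.024)·6.407·0.8798^(2/3)·√0.008621 = 22.76 m³/s.
Q_A = 4.556 m³/s vs Q_B = 22.76 m³/s, so channel B carries more.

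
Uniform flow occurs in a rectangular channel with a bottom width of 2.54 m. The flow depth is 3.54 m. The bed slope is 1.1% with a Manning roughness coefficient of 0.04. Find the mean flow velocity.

Flow area A = b·y = 2.54 × 3.54 = 8.992 m². Wetted perimeter P = b + 2y = 2.54 + 2×3.54 = 9.62 m.
Hydraulic radius R = A/P = 8.992/9.62 = 0.9347 m.
From Manning's equation, V = (1/n) R^(2/3) S^(1/2) = (1/0.04) × 0.9347^(2/3) × 0.011^(1/2) = 2.51 m/s.

V = 2.51 m/s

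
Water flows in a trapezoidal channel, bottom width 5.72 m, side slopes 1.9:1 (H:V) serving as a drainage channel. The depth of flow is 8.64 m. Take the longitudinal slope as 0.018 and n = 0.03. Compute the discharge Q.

Q = 2320 m³/s

With bottom width b = 5.72 m and side slope z = 1.9: A = (b + zy)y = (5.72 + 1.9×8.64)×8.64 = 191.3 m²; P = b + 2y√(1+z²) = 5.72 + 2×8.64×2.147 = 42.82 m.
Hydraulic radius R = A/P = 191.3/42.82 = 4.466 m.
Manning's equation: Q = (1/n) A R^(2/3) S^(1/2) = (1/0.03) × 191.3 × 4.466^(2/3) × 0.018^(1/2) = 2320 m³/s.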